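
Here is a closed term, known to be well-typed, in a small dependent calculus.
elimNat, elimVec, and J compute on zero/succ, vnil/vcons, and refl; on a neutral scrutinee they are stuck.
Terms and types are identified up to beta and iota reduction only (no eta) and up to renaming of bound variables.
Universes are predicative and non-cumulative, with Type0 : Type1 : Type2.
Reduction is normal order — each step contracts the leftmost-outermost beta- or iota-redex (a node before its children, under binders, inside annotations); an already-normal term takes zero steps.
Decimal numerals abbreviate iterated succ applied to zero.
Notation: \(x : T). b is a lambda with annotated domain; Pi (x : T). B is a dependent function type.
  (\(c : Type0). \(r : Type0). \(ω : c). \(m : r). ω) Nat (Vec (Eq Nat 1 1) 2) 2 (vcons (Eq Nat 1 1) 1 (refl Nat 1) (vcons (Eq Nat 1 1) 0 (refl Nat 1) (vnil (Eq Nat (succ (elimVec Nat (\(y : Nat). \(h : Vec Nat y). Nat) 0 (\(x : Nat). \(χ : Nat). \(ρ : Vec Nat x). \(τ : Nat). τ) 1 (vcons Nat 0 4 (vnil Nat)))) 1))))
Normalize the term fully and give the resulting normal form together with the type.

resulting normal form:
  2
type:
  Nat


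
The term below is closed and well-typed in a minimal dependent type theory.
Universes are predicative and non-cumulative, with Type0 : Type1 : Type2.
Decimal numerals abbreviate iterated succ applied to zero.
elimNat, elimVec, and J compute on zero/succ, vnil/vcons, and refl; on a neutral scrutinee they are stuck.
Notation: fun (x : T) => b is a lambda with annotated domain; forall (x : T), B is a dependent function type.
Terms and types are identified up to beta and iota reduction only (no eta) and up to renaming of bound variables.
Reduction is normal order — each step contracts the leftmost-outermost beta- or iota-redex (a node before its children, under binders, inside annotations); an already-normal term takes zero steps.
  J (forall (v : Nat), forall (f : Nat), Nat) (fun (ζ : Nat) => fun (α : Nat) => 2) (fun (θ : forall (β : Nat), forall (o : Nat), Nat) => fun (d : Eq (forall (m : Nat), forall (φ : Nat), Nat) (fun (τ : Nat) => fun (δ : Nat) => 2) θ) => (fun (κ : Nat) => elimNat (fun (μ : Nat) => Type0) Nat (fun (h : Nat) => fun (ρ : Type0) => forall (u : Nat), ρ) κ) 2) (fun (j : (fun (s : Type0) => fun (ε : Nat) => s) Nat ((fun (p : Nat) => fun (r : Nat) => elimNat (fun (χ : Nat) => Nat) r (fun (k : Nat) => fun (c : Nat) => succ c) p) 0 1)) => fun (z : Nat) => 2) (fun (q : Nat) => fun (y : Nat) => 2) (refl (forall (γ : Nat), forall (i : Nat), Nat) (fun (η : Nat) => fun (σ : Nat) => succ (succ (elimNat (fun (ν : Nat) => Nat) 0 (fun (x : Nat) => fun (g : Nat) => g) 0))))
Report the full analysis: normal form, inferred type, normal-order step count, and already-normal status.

resulting normal form:
  fun (v : Nat) => fun (f : Nat) => 2
inferred type:
  forall (v : Nat), forall (f : Nat), Nat
normal-order step count: 3
term was already normal: no
first redex: a J iota-redex


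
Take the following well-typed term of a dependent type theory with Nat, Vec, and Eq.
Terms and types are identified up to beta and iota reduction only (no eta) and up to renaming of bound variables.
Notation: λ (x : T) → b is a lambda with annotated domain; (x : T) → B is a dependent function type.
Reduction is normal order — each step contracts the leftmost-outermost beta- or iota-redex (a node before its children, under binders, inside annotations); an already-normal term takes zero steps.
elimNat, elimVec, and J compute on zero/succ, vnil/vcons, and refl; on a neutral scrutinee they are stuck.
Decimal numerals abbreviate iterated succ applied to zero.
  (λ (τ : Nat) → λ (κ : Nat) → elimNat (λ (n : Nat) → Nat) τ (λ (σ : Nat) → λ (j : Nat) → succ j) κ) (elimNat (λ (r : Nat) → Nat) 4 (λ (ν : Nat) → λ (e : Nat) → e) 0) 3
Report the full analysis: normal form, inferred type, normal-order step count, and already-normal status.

normal form:
  7
inferred type:
  Nat
steps to reach normal form (normal order): 13
term was already normal: no
first contracted redex: a beta-redex


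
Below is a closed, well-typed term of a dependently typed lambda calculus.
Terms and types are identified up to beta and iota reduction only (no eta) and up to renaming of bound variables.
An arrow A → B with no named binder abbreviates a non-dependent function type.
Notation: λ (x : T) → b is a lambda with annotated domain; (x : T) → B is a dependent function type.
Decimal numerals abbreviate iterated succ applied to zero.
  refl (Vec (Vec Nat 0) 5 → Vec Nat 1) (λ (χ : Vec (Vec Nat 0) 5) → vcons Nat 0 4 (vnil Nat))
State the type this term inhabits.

inferred type:
  Eq (Vec (Vec Nat 0) 5 → Vec Nat 1) (λ (χ : Vec (Vec Nat 0) 5) → vcons Nat 0 4 (vnil Nat)) (λ (x : Vec (Vec Nat 0) 5) → vcons Nat 0 4 (vnil Nat))


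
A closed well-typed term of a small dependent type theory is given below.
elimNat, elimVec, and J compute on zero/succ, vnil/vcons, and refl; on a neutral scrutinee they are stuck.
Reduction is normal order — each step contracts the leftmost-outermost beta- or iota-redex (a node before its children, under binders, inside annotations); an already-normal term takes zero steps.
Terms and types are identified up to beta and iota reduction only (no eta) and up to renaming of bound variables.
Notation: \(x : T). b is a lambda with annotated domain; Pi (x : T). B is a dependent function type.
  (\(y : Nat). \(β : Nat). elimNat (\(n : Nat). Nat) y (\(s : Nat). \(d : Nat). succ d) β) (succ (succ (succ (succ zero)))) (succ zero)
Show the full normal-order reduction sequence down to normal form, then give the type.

reduction (normal order):
  (\(y : Nat). \(β : Nat). elimNat (\(n : Nat). Nat) y (\(s : Nat). \(d : Nat). succ d) β) (succ (succ (succ (succ zero)))) (succ zero)
  ~> (\(y : Nat). elimNat (\(β : Nat). Nat) (succ (succ (succ (succ zero)))) (\(n : Nat). \(s : Nat). succ s) y) (succ zero)
  ~> elimNat (\(y : Nat). Nat) (succ (succ (succ (succ zero)))) (\(β : Nat). \(n : Nat). succ n) (succ zero)
  ~> (\(y : Nat). \(β : Nat). succ β) zero (elimNat (\(n : Nat). Nat) (succ (succ (succ (succ zero)))) (\(s : Nat). \(d : Nat). succ d) zero)
  ~> (\(y : Nat). succ y) (elimNat (\(β : Nat). Nat) (succ (succ (succ (succ zero)))) (\(n : Nat). \(s : Nat). succ s) zero)
  ~> succ (elimNat (\(y : Nat). Nat) (succ (succ (succ (succ zero)))) (\(β : Nat). \(n : Nat). succ n) zero)
  ~> succ (succ (succ (succ (succ zero))))
type:
  Nat


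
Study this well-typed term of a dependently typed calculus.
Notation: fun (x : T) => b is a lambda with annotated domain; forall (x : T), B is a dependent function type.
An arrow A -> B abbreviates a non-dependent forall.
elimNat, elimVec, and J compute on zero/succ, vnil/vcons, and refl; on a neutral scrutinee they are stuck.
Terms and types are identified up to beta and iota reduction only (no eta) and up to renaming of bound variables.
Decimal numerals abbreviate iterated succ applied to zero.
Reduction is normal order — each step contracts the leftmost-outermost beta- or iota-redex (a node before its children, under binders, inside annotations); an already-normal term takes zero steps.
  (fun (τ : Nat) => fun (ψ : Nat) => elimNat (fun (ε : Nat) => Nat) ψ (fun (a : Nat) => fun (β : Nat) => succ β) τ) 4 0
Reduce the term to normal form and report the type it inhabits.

resulting normal form:
  4
inferred type:
  Nat
observation: 15 normal-order steps separate the term from its normal form.


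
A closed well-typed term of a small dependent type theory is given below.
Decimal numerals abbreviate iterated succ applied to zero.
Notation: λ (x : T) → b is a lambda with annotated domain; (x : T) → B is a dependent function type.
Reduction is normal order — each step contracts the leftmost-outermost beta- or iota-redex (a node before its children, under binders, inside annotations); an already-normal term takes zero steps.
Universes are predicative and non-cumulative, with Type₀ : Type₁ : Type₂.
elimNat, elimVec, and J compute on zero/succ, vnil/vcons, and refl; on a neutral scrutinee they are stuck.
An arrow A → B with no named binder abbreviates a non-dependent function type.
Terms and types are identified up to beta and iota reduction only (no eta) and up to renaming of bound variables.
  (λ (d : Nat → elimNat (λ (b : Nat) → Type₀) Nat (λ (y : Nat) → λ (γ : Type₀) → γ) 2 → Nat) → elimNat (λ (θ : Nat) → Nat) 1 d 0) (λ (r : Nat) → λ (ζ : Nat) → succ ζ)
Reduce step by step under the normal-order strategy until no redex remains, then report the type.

normal-order reduction sequence:
  (λ (d : Nat → elimNat (λ (b : Nat) → Type₀) Nat (λ (y : Nat) → λ (γ : Type₀) → γ) 2 → Nat) → elimNat (λ (θ : Nat) → Nat) 1 d 0) (λ (r : Nat) → λ (ζ : Nat) → succ ζ)
  ~> elimNat (λ (d : Nat) → Nat) 1 (λ (b : Nat) → λ (y : Nat) → succ y) 0
  ~> 1
the term's type:
  Nat


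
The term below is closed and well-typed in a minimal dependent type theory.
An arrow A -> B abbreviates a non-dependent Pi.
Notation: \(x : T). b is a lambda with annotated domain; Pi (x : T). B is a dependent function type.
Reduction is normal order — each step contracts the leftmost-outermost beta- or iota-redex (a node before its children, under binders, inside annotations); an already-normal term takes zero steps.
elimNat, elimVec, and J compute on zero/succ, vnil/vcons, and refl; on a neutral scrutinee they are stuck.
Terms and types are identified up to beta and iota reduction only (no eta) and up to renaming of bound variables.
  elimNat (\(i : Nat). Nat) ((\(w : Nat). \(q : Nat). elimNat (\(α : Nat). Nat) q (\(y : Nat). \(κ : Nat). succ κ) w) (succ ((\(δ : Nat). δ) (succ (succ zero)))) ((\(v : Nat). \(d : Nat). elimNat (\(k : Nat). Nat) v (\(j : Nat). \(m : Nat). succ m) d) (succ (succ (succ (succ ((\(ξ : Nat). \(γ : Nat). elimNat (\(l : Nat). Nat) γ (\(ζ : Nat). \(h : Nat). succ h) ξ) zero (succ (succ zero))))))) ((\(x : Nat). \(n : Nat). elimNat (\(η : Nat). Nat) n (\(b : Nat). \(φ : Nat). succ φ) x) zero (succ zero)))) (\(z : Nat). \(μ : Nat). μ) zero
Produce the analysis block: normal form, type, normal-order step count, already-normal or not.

reduced normal form:
  succ (succ (succ (succ (succ (succ (succ (succ (succ (succ zero)))))))))
type:
  Nat
reduction steps (normal order): 26
started in normal form: no
first contracted redex: an elimNat iota-redex


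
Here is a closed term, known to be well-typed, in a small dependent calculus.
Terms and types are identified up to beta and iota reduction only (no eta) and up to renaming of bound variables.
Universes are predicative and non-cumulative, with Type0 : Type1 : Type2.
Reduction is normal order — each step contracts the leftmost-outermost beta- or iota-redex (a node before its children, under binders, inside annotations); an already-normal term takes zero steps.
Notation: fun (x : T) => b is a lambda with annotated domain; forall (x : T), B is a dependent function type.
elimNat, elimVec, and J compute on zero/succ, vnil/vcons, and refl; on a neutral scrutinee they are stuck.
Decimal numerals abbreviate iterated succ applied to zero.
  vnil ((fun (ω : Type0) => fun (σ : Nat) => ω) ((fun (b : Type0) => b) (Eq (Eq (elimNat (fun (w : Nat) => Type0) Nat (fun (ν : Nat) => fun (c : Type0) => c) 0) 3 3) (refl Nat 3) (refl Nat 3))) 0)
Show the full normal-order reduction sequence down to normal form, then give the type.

normal-order reduction sequence:
  vnil ((fun (ω : Type0) => fun (σ : Nat) => ω) ((fun (b : Type0) => b) (Eq (Eq (elimNat (fun (w : Nat) => Type0) Nat (fun (ν : Nat) => fun (c : Type0) => c) 0) 3 3) (refl Nat 3) (refl Nat 3))) 0)
  ~> vnil ((fun (ω : Nat) => (fun (σ : Type0) => σ) (Eq (Eq (elimNat (fun (b : Nat) => Type0) Nat (fun (w : Nat) => fun (ν : Type0) => ν) 0) 3 3) (refl Nat 3) (refl Nat 3))) 0)
  ~> vnil ((fun (ω : Type0) => ω) (Eq (Eq (elimNat (fun (σ : Nat) => Type0) Nat (fun (b : Nat) => fun (w : Type0) => w) 0) 3 3) (refl Nat 3) (refl Nat 3)))
  ~> vnil (Eq (Eq (elimNat (fun (ω : Nat) => Type0) Nat (fun (σ : Nat) => fun (b : Type0) => b) 0) 3 3) (refl Nat 3) (refl Nat 3))
  ~> vnil (Eq (Eq Nat 3 3) (refl Nat 3) (refl Nat 3))
type:
  Vec (Eq (Eq Nat 3 3) (refl Nat 3) (refl Nat 3)) 0


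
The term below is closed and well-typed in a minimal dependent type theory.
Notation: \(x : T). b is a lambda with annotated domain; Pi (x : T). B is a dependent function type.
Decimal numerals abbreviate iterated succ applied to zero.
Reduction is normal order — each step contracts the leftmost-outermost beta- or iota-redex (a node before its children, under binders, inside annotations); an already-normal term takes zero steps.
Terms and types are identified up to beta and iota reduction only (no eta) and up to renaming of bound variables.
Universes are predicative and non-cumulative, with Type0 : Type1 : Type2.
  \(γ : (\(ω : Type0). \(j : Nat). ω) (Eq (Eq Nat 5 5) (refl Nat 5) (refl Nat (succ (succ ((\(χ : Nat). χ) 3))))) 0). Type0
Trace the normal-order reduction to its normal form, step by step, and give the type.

normal-order reduction sequence:
  \(γ : (\(ω : Type0). \(j : Nat). ω) (Eq (Eq Nat 5 5) (refl Nat 5) (refl Nat (succ (succ ((\(χ : Nat). χ) 3))))) 0). Type0
  ~> \(γ : (\(ω : Nat). Eq (Eq Nat 5 5) (refl Nat 5) (refl Nat (succ (succ ((\(j : Nat). j) 3))))) 0). Type0
  ~> \(γ : Eq (Eq Nat 5 5) (refl Nat 5) (refl Nat (succ (succ ((\(ω : Nat). ω) 3))))). Type0
  ~> \(γ : Eq (Eq Nat 5 5) (refl Nat 5) (refl Nat 5)). Type0
type:
  Pi (γ : Eq (Eq Nat 5 5) (refl Nat 5) (refl Nat 5)). Type1


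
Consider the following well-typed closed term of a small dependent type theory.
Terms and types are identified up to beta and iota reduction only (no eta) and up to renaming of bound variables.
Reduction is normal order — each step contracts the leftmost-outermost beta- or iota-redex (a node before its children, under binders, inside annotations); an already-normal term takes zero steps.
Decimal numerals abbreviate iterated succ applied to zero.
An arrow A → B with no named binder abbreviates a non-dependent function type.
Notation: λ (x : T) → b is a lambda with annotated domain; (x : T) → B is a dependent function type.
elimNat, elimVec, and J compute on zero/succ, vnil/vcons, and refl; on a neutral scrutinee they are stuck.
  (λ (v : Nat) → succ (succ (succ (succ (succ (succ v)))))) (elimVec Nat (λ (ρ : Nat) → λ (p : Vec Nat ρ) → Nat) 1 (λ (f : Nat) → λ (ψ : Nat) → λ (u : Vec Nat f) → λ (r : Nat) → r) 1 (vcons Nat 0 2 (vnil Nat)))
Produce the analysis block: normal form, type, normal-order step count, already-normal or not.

resulting normal form:
  7
the term's type:
  Nat
reduction steps (normal order): 7
term was already normal: no
first contracted redex: a beta-redex


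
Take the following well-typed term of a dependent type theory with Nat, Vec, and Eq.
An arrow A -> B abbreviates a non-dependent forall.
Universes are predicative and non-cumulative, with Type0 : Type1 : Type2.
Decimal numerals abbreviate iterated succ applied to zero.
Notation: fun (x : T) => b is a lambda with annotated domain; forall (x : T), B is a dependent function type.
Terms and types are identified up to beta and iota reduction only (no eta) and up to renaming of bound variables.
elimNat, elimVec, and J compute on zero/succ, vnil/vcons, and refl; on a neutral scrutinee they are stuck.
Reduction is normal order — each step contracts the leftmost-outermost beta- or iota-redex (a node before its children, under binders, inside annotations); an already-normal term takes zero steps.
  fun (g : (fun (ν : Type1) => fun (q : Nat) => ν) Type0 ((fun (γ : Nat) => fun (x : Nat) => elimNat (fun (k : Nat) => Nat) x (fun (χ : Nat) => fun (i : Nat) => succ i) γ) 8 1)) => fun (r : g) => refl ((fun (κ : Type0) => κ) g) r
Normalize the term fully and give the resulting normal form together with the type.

normal form:
  fun (g : Type0) => fun (ν : g) => refl g ν
the term's type:
  forall (g : Type0), forall (ν : g), Eq g ν ν
observation: the leftmost-outermost redex is a beta-redex, and normalization takes 3 steps.


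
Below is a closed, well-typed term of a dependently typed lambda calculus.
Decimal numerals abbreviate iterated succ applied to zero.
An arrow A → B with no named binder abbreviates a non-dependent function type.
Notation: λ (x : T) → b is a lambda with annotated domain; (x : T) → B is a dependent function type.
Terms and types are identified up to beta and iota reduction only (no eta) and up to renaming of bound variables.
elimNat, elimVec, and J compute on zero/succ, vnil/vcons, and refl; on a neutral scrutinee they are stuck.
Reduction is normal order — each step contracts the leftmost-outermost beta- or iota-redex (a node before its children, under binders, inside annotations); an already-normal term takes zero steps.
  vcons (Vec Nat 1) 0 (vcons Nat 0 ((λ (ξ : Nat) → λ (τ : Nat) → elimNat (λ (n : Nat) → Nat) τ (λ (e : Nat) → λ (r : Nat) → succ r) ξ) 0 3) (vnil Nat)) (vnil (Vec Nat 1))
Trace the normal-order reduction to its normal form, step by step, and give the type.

reduction (normal order):
  vcons (Vec Nat 1) 0 (vcons Nat 0 ((λ (ξ : Nat) → λ (τ : Nat) → elimNat (λ (n : Nat) → Nat) τ (λ (e : Nat) → λ (r : Nat) → succ r) ξ) 0 3) (vnil Nat)) (vnil (Vec Nat 1))
  ~> vcons (Vec Nat 1) 0 (vcons Nat 0 ((λ (ξ : Nat) → elimNat (λ (τ : Nat) → Nat) ξ (λ (n : Nat) → λ (e : Nat) → succ e) 0) 3) (vnil Nat)) (vnil (Vec Nat 1))
  ~> vcons (Vec Nat 1) 0 (vcons Nat 0 (elimNat (λ (ξ : Nat) → Nat) 3 (λ (τ : Nat) → λ (n : Nat) → succ n) 0) (vnil Nat)) (vnil (Vec Nat 1))
  ~> vcons (Vec Nat 1) 0 (vcons Nat 0 3 (vnil Nat)) (vnil (Vec Nat 1))
inferred type:
  Vec (Vec Nat 1) 1


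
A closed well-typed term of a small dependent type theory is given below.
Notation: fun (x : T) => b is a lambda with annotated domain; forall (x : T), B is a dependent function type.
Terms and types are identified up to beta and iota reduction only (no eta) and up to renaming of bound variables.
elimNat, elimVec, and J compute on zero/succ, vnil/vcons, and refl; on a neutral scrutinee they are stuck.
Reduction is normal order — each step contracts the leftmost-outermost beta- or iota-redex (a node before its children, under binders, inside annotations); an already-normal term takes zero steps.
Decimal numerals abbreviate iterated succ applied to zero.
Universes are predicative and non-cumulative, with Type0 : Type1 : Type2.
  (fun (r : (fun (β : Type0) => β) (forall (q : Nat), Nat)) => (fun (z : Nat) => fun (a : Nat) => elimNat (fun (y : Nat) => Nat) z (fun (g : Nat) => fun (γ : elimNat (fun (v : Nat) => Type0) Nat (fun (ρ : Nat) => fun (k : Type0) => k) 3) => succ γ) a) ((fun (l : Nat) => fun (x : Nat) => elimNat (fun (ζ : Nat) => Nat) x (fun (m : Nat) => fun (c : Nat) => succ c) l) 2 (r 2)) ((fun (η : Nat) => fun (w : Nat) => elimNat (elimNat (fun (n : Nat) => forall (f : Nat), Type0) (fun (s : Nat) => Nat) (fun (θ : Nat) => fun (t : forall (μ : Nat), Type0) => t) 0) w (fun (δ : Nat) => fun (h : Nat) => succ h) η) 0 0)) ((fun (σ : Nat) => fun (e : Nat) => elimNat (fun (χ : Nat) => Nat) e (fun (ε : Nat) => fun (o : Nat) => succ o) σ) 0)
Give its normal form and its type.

resulting normal form:
  4
type:
  Nat
observation: normalization takes exactly 29 steps under the normal-order strategy.


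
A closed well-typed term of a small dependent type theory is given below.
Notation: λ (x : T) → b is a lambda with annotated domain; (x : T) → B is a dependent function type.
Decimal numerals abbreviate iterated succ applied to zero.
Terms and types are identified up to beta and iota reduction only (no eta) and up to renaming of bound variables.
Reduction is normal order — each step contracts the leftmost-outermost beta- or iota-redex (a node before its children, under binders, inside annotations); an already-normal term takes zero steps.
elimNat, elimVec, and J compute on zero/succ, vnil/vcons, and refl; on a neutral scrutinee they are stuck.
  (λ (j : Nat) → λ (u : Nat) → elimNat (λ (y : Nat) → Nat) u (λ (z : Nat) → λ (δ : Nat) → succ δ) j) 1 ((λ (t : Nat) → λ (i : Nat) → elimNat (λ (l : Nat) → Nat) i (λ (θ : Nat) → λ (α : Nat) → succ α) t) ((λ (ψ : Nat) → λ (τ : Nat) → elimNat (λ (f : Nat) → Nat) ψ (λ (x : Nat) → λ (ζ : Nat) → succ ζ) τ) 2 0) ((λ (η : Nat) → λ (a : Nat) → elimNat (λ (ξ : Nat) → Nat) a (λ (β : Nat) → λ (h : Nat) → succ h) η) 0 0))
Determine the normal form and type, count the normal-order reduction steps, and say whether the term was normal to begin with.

normal form:
  3
type:
  Nat
normal-order step count: 21
started in normal form: no
first redex: a beta-redex


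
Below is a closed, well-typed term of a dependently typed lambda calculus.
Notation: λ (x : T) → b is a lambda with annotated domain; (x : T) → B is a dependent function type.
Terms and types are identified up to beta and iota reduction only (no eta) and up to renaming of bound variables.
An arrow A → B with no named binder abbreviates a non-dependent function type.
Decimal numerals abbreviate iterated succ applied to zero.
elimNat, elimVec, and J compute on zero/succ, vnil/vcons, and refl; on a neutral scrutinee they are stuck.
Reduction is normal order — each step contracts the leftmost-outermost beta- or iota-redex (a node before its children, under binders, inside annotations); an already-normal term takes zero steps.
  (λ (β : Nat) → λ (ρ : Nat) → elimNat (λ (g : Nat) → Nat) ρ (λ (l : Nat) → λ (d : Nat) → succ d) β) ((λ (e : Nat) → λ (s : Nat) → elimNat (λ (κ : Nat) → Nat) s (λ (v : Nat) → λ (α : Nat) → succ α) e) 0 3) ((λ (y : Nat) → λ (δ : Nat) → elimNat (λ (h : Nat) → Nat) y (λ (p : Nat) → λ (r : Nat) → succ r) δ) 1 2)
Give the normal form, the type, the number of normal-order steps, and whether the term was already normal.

reduced normal form:
  6
inferred type:
  Nat
reduction steps (normal order): 24
term was already normal: no
first contracted redex: a beta-redex


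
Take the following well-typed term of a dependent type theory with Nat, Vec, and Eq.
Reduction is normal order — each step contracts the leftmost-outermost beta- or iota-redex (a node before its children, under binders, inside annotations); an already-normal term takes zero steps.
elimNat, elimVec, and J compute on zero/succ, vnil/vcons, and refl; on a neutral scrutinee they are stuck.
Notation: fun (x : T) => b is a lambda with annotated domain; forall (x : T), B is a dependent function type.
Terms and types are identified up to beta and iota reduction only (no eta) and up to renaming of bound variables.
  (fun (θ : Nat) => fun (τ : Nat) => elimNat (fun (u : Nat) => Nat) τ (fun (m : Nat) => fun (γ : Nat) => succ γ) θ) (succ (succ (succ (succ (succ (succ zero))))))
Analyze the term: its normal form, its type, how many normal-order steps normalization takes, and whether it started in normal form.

reduced normal form:
  fun (θ : Nat) => succ (succ (succ (succ (succ (succ θ)))))
inferred type:
  forall (θ : Nat), Nat
reduction steps (normal order): 20
term was already normal: no
first contracted redex: a beta-redex


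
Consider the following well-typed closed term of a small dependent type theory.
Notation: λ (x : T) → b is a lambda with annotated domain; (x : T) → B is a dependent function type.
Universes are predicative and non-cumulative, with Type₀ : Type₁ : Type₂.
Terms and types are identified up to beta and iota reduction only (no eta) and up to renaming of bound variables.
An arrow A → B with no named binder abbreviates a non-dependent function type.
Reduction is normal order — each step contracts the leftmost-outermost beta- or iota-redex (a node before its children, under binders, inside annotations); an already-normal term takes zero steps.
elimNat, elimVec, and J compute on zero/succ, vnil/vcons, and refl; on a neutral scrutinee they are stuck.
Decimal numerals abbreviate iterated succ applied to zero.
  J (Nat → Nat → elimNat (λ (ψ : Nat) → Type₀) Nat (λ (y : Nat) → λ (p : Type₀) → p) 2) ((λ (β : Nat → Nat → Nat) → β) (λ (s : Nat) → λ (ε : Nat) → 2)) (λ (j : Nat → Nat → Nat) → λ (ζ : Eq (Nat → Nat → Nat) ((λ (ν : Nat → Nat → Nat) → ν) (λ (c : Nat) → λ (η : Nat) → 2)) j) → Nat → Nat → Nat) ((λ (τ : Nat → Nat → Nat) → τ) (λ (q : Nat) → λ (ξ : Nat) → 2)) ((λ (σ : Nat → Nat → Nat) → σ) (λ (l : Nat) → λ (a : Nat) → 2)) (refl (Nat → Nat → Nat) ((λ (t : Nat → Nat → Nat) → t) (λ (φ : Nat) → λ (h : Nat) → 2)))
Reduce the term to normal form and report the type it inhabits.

normal form:
  λ (ψ : Nat) → λ (y : Nat) → 2
the term's type:
  Nat → Nat → Nat
observation: contracting a J iota-redex first, the term normalizes in 2 steps.


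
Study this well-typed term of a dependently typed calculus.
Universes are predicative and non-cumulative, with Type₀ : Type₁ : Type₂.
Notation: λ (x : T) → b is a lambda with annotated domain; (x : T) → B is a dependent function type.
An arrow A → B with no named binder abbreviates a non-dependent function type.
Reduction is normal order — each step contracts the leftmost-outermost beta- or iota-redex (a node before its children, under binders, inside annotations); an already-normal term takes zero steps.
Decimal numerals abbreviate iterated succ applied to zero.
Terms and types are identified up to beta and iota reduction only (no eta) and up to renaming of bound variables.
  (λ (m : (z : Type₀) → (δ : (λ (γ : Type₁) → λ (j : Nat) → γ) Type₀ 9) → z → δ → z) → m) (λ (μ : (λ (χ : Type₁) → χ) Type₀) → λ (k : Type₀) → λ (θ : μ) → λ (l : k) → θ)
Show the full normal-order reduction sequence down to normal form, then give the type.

reduction (normal order):
  (λ (m : (z : Type₀) → (δ : (λ (γ : Type₁) → λ (j : Nat) → γ) Type₀ 9) → z → δ → z) → m) (λ (μ : (λ (χ : Type₁) → χ) Type₀) → λ (k : Type₀) → λ (θ : μ) → λ (l : k) → θ)
  ~> λ (m : (λ (z : Type₁) → z) Type₀) → λ (δ : Type₀) → λ (γ : m) → λ (j : δ) → γ
  ~> λ (m : Type₀) → λ (z : Type₀) → λ (δ : m) → λ (γ : z) → δ
type:
  (m : Type₀) → (z : Type₀) → m → z → m


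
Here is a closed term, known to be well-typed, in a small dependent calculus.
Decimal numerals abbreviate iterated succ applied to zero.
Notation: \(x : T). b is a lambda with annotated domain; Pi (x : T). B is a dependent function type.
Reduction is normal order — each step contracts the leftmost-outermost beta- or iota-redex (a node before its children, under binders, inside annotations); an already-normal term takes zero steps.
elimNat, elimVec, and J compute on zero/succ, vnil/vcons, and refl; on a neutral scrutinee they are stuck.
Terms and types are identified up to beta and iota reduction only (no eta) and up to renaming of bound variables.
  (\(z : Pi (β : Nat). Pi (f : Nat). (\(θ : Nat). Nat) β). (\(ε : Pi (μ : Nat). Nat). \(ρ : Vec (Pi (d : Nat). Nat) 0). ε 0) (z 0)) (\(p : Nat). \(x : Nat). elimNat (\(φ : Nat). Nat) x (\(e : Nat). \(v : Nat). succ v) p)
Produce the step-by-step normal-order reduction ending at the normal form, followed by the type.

reduction (normal order):
  (\(z : Pi (β : Nat). Pi (f : Nat). (\(θ : Nat). Nat) β). (\(ε : Pi (μ : Nat). Nat). \(ρ : Vec (Pi (d : Nat). Nat) 0). ε 0) (z 0)) (\(p : Nat). \(x : Nat). elimNat (\(φ : Nat). Nat) x (\(e : Nat). \(v : Nat). succ v) p)
  ~> (\(z : Pi (β : Nat). Nat). \(f : Vec (Pi (θ : Nat). Nat) 0). z 0) ((\(ε : Nat). \(μ : Nat). elimNat (\(ρ : Nat). Nat) μ (\(d : Nat). \(p : Nat). succ p) ε) 0)
  ~> \(z : Vec (Pi (β : Nat). Nat) 0). (\(f : Nat). \(θ : Nat). elimNat (\(ε : Nat). Nat) θ (\(μ : Nat). \(ρ : Nat). succ ρ) f) 0 0
  ~> \(z : Vec (Pi (β : Nat). Nat) 0). (\(f : Nat). elimNat (\(θ : Nat). Nat) f (\(ε : Nat). \(μ : Nat). succ μ) 0) 0
  ~> \(z : Vec (Pi (β : Nat). Nat) 0). elimNat (\(f : Nat). Nat) 0 (\(θ : Nat). \(ε : Nat). succ ε) 0
  ~> \(z : Vec (Pi (β : Nat). Nat) 0). 0
the term's type:
  Pi (z : Vec (Pi (β : Nat). Nat) 0). Nat


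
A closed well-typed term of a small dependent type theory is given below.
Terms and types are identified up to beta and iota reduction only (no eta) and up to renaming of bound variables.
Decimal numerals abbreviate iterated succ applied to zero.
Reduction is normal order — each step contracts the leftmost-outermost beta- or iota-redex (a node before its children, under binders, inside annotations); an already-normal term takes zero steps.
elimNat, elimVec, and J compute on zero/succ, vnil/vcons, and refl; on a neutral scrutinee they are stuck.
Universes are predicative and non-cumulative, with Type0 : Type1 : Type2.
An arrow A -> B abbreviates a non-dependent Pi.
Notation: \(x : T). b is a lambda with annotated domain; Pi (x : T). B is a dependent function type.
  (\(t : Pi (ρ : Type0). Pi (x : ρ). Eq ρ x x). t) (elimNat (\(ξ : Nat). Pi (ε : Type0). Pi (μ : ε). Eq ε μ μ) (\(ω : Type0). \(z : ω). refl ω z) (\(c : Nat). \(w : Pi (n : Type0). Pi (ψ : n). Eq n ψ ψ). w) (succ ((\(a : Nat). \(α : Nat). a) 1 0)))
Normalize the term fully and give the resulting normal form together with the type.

resulting normal form:
  \(t : Type0). \(ρ : t). refl t ρ
the term's type:
  Pi (t : Type0). Pi (ρ : t). Eq t ρ ρ
observation: normalization takes exactly 10 steps under the normal-order strategy.


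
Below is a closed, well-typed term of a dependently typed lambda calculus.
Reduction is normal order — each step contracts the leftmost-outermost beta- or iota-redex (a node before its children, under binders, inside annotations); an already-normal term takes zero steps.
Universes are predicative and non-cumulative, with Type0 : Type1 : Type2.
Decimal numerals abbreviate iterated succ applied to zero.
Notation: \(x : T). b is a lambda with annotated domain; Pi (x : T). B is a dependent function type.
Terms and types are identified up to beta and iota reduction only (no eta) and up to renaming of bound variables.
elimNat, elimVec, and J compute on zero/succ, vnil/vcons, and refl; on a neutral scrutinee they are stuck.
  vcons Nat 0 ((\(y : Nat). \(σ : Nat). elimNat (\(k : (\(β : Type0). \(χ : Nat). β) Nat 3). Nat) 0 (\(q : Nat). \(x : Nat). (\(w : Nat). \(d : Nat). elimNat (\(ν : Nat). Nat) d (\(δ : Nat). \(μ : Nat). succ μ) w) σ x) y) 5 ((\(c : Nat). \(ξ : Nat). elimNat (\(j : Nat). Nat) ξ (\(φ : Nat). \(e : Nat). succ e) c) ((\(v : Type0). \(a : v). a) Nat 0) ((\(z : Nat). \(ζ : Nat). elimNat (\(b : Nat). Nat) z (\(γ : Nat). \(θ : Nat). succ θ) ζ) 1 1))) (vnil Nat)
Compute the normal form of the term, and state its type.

normal form:
  vcons Nat 0 10 (vnil Nat)
inferred type:
  Vec Nat 1
observation: the leftmost-outermost redex is a beta-redex, and normalization takes 118 steps.


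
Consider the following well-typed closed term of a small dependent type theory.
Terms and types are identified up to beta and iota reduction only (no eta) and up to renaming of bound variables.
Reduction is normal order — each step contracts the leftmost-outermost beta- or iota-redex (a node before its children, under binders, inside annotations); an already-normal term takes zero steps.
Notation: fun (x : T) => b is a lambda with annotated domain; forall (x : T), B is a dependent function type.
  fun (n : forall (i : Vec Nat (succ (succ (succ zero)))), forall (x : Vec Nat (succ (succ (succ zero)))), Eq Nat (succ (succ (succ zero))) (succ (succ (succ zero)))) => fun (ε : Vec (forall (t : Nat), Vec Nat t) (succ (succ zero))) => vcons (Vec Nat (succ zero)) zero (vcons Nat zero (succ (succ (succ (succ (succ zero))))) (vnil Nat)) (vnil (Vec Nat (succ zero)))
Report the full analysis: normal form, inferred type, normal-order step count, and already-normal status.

reduced normal form:
  fun (n : forall (i : Vec Nat (succ (succ (succ zero)))), forall (x : Vec Nat (succ (succ (succ zero)))), Eq Nat (succ (succ (succ zero))) (succ (succ (succ zero)))) => fun (ε : Vec (forall (t : Nat), Vec Nat t) (succ (succ zero))) => vcons (Vec Nat (succ zero)) zero (vcons Nat zero (succ (succ (succ (succ (succ zero))))) (vnil Nat)) (vnil (Vec Nat (succ zero)))
inferred type:
  forall (n : forall (i : Vec Nat (succ (succ (succ zero)))), forall (x : Vec Nat (succ (succ (succ zero)))), Eq Nat (succ (succ (succ zero))) (succ (succ (succ zero)))), forall (ε : Vec (forall (t : Nat), Vec Nat t) (succ (succ zero))), Vec (Vec Nat (succ zero)) (succ zero)
steps to reach normal form (normal order): 0
started in normal form: yes


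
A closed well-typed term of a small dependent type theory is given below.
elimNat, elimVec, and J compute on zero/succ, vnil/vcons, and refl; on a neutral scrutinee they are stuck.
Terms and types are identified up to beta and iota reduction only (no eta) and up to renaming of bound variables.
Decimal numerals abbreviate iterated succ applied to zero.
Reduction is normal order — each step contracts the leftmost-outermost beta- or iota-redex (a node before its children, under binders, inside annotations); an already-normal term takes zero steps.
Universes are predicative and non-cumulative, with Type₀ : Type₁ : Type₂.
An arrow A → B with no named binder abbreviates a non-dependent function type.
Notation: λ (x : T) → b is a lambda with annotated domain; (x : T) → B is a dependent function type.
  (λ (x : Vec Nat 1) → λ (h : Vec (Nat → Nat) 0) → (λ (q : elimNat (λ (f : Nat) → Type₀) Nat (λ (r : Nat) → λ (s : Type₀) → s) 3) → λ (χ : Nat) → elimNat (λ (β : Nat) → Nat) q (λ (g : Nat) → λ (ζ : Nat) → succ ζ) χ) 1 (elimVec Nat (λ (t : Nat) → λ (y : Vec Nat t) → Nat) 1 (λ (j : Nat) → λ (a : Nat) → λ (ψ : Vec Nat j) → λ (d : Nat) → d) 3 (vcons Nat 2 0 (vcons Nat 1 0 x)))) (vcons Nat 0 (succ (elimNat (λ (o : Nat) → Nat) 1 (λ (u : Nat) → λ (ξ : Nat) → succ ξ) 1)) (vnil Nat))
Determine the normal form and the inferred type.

normal form:
  λ (x : Vec (Nat → Nat) 0) → 2
inferred type:
  Vec (Nat → Nat) 0 → Nat
observation: the term reaches its normal form after 23 normal-order steps.


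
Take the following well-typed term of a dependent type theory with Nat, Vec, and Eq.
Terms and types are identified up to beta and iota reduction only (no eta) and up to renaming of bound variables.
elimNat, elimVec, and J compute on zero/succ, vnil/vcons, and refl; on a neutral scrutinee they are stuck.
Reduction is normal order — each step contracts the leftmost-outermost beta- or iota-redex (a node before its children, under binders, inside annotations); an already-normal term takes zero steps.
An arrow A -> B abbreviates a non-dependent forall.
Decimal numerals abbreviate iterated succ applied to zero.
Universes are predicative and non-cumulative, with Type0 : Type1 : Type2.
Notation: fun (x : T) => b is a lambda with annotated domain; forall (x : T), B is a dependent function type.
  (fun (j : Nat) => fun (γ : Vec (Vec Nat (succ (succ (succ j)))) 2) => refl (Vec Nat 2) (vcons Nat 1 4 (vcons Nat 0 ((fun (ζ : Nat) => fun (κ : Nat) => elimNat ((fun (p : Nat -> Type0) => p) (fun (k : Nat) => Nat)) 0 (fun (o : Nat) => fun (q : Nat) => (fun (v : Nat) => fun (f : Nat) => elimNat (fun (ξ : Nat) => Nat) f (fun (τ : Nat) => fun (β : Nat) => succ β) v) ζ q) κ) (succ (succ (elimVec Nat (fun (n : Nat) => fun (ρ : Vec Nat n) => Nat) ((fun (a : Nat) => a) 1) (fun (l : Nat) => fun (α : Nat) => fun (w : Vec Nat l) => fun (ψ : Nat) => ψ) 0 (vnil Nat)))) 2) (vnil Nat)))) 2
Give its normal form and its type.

reduced normal form:
  fun (j : Vec (Vec Nat 5) 2) => refl (Vec Nat 2) (vcons Nat 1 4 (vcons Nat 0 6 (vnil Nat)))
inferred type:
  Vec (Vec Nat 5) 2 -> Eq (Vec Nat 2) (vcons Nat 1 4 (vcons Nat 0 6 (vnil Nat))) (vcons Nat 1 4 (vcons Nat 0 6 (vnil Nat)))


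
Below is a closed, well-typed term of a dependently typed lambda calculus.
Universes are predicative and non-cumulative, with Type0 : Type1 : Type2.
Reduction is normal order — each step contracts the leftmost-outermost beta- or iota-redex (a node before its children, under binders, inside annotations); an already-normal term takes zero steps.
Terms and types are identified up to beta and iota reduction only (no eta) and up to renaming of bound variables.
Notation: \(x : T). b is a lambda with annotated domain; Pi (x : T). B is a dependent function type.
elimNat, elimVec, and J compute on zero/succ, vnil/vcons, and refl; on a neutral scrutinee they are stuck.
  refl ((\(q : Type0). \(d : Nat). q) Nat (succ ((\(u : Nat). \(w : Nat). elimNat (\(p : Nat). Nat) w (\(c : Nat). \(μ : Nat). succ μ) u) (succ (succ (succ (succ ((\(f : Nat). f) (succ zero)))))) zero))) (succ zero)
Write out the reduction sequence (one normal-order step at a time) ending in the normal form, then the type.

reduction (normal order):
  refl ((\(q : Type0). \(d : Nat). q) Nat (succ ((\(u : Nat). \(w : Nat). elimNat (\(p : Nat). Nat) w (\(c : Nat). \(μ : Nat). succ μ) u) (succ (succ (succ (succ ((\(f : Nat). f) (succ zero)))))) zero))) (succ zero)
  ~> refl ((\(q : Nat). Nat) (succ ((\(d : Nat). \(u : Nat). elimNat (\(w : Nat). Nat) u (\(p : Nat). \(c : Nat). succ c) d) (succ (succ (succ (succ ((\(μ : Nat). μ) (succ zero)))))) zero))) (succ zero)
  ~> refl Nat (succ zero)
the term's type:
  Eq Nat (succ zero) (succ zero)


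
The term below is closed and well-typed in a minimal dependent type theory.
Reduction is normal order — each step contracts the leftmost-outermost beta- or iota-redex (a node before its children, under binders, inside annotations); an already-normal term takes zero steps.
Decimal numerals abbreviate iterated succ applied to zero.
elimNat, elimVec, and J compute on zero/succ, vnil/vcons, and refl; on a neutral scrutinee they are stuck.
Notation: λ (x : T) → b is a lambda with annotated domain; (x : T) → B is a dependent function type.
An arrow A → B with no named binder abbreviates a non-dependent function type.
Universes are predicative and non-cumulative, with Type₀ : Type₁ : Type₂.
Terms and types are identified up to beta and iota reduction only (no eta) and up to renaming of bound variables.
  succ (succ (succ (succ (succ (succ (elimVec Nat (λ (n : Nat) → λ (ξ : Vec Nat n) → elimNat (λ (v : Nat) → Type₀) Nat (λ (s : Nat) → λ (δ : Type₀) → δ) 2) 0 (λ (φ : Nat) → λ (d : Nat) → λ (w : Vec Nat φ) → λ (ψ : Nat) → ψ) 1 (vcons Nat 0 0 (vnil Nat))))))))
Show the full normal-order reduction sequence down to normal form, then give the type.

normal-order reduction sequence:
  succ (succ (succ (succ (succ (succ (elimVec Nat (λ (n : Nat) → λ (ξ : Vec Nat n) → elimNat (λ (v : Nat) → Type₀) Nat (λ (s : Nat) → λ (δ : Type₀) → δ) 2) 0 (λ (φ : Nat) → λ (d : Nat) → λ (w : Vec Nat φ) → λ (ψ : Nat) → ψ) 1 (vcons Nat 0 0 (vnil Nat))))))))
  ~> succ (succ (succ (succ (succ (succ ((λ (n : Nat) → λ (ξ : Nat) → λ (v : Vec Nat n) → λ (s : Nat) → s) 0 0 (vnil Nat) (elimVec Nat (λ (δ : Nat) → λ (φ : Vec Nat δ) → elimNat (λ (d : Nat) → Type₀) Nat (λ (w : Nat) → λ (ψ : Type₀) → ψ) 2) 0 (λ (θ : Nat) → λ (i : Nat) → λ (c : Vec Nat θ) → λ (g : Nat) → g) 0 (vnil Nat))))))))
  ~> succ (succ (succ (succ (succ (succ ((λ (n : Nat) → λ (ξ : Vec Nat 0) → λ (v : Nat) → v) 0 (vnil Nat) (elimVec Nat (λ (s : Nat) → λ (δ : Vec Nat s) → elimNat (λ (φ : Nat) → Type₀) Nat (λ (d : Nat) → λ (w : Type₀) → w) 2) 0 (λ (ψ : Nat) → λ (θ : Nat) → λ (i : Vec Nat ψ) → λ (c : Nat) → c) 0 (vnil Nat))))))))
  ~> succ (succ (succ (succ (succ (succ ((λ (n : Vec Nat 0) → λ (ξ : Nat) → ξ) (vnil Nat) (elimVec Nat (λ (v : Nat) → λ (s : Vec Nat v) → elimNat (λ (δ : Nat) → Type₀) Nat (λ (φ : Nat) → λ (d : Type₀) → d) 2) 0 (λ (w : Nat) → λ (ψ : Nat) → λ (θ : Vec Nat w) → λ (i : Nat) → i) 0 (vnil Nat))))))))
  ~> succ (succ (succ (succ (succ (succ ((λ (n : Nat) → n) (elimVec Nat (λ (ξ : Nat) → λ (v : Vec Nat ξ) → elimNat (λ (s : Nat) → Type₀) Nat (λ (δ : Nat) → λ (φ : Type₀) → φ) 2) 0 (λ (d : Nat) → λ (w : Nat) → λ (ψ : Vec Nat d) → λ (θ : Nat) → θ) 0 (vnil Nat))))))))
  ~> succ (succ (succ (succ (succ (succ (elimVec Nat (λ (n : Nat) → λ (ξ : Vec Nat n) → elimNat (λ (v : Nat) → Type₀) Nat (λ (s : Nat) → λ (δ : Type₀) → δ) 2) 0 (λ (φ : Nat) → λ (d : Nat) → λ (w : Vec Nat φ) → λ (ψ : Nat) → ψ) 0 (vnil Nat)))))))
  ~> 6
inferred type:
  Nat
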